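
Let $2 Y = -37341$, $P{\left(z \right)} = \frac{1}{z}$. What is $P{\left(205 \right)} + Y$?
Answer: $- \frac{7654903}{410} \approx -18671.0$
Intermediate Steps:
$Y = - \frac{37341}{2}$ ($Y = \frac{1}{2} \left(-37341\right) = - \frac{37341}{2} \approx -18671.0$)
$P{\left(205 \right)} + Y = \frac{1}{205} - \frac{37341}{2} = - \frac{7654903}{410}$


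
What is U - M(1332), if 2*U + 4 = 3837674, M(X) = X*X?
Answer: 144611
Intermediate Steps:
M(X) = X**2
U = 1918835 (U = -2 + (1/2)*3837674 = -2 + 1918837 = 1918835)
U - M(1332) = 1918835 - 1*1332**2 = 1918835 - 1*1774224 = 1918835 - 1774224 = 144611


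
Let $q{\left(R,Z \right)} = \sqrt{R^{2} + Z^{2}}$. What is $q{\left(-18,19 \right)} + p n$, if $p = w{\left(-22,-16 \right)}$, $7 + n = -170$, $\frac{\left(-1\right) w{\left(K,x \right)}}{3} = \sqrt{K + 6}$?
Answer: $\sqrt{685} + 2124 i \approx 26.173 + 2124.0 i$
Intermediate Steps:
$w{\left(K,x \right)} = - 3 \sqrt{6 + K}$ ($w{\left(K,x \right)} = - 3 \sqrt{K + 6} = - 3 \sqrt{6 + K}$)
$n = -177$ ($n = -7 - 170 = -177$)
$p = - 12 i$ ($p = - 3 \sqrt{6 - 22} = - 3 \sqrt{-16} = - 3 \cdot 4 i = - 12 i \approx - 12.0 i$)
$q{\left(-18,19 \right)} + p n = \sqrt{\left(-18\right)^{2} + 19^{2}} + - 12 i \left(-177\right) = \sqrt{324 + 361} + 2124 i = \sqrt{685} + 2124 i$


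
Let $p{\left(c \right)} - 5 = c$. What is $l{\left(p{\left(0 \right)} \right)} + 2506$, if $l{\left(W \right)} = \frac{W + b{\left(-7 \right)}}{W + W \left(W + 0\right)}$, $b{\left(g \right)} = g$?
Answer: $\frac{37589}{15} \approx 2505.9$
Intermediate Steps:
$p{\left(c \right)} = 5 + c$
$l{\left(W \right)} = \frac{-7 + W}{W + W^{2}}$ ($l{\left(W \right)} = \frac{W - 7}{W + W \left(W + 0\right)} = \frac{-7 + W}{W + W W} = \frac{-7 + W}{W + W^{2}}$)
$l{\left(p{\left(0 \right)} \right)} + 2506 = \frac{-7 + \left(5 + 0\right)}{\left(5 + 0\right) \left(1 + \left(5 + 0\right)\right)} + 2506 = \frac{-7 + 5}{5 \left(1 + 5\right)} + 2506 = \frac{1}{5} \cdot \frac{1}{6} \left(-2\right) + 2506 = - \frac{1}{15} + 2506 = \frac{37589}{15}$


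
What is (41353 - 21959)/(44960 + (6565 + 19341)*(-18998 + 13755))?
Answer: -9697/67890099 ≈ -0.00014283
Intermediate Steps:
(41353 - 21959)/(44960 + (6565 + 19341)*(-18998 + 13755)) = 19394/(44960 + 25906*(-5243)) = 19394/(44960 - 135825158) = 19394/(-135780198) = 19394*(-1/135780198) = -9697/67890099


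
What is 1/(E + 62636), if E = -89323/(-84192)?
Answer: 84192/5273539435 ≈ 1.5965e-5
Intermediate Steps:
E = 89323/84192 (E = -89323*(-1/84192) = 89323/84192 ≈ 1.0609)
1/(E + 62636) = 1/(89323/84192 + 62636) = 1/(5273539435/84192) = 84192/5273539435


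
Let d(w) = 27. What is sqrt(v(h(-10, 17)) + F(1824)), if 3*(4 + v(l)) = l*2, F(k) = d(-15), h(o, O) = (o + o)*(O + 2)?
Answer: I*sqrt(2073)/3 ≈ 15.177*I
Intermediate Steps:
h(o, O) = 2*o*(2 + O) (h(o, O) = (2*o)*(2 + O) = 2*o*(2 + O))
F(k) = 27
v(l) = -4 + 2*l/3 (v(l) = -4 + (l*2)/3 = -4 + (2*l)/3 = -4 + 2*l/3)
sqrt(v(h(-10, 17)) + F(1824)) = sqrt((-4 + 2*(2*(-10)*(2 + 17))/3) + 27) = sqrt((-4 + 2*(2*(-10)*19)/3) + 27) = sqrt((-4 + (2/3)*(-380)) + 27) = sqrt((-4 - 760/3) + 27) = sqrt(-772/3 + 27) = sqrt(-691/3) = I*sqrt(2073)/3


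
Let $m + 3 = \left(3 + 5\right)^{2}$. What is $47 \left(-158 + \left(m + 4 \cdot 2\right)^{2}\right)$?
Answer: $216341$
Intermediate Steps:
$m = 61$ ($m = -3 + \left(3 + 5\right)^{2} = -3 + 8^{2} = -3 + 64 = 61$)
$47 \left(-158 + \left(m + 4 \cdot 2\right)^{2}\right) = 47 \left(-158 + \left(61 + 4 \cdot 2\right)^{2}\right) = 47 \left(-158 + \left(61 + 8\right)^{2}\right) = 47 \left(-158 + 69^{2}\right) = 47 \left(-158 + 4761\right) = 47 \cdot 4603 = 216341$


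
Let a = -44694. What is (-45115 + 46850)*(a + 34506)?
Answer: -17676180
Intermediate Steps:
(-45115 + 46850)*(a + 34506) = (-45115 + 46850)*(-44694 + 34506) = 1735*(-10188) = -17676180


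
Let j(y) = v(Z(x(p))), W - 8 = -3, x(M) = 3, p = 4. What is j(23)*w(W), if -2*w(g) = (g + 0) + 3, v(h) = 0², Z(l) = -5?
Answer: 0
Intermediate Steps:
W = 5 (W = 8 - 3 = 5)
v(h) = 0
j(y) = 0
w(g) = -3/2 - g/2 (w(g) = -((g + 0) + 3)/2 = -(g + 3)/2 = -(3 + g)/2 = -3/2 - g/2)
j(23)*w(W) = 0*(-3/2 - ½*5) = 0*(-3/2 - 5/2) = 0*(-4) = 0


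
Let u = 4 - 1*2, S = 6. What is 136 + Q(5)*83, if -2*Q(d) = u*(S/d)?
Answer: 182/5 ≈ 36.400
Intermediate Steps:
u = 2 (u = 4 - 2 = 2)
Q(d) = -6/d
136 + Q(5)*83 = 136 - 6/5*83 = 136 - 498/5 = 182/5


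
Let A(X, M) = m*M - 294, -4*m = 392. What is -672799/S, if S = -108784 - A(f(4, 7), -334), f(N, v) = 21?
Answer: 672799/141222 ≈ 4.7641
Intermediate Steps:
m = -98 (m = -¼*392 = -98)
A(X, M) = -294 - 98*M (A(X, M) = -98*M - 294 = -294 - 98*M)
S = -141222 (S = -108784 - (-294 - 98*(-334)) = -108784 - (-294 + 32732) = -108784 - 1*32438 = -108784 - 32438 = -141222)
-672799/S = -672799/(-141222) = -672799*(-1/141222) = 672799/141222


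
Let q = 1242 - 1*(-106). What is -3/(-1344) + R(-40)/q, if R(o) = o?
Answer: -4143/150976 ≈ -0.027441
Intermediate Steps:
q = 1348 (q = 1242 + 106 = 1348)
-3/(-1344) + R(-40)/q = -3/(-1344) - 40/1348 = -3*(-1/1344) - 40*1/1348 = 1/448 - 10/337 = -4143/150976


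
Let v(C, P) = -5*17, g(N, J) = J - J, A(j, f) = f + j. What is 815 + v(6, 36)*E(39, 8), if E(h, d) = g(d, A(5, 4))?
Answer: 815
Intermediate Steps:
g(N, J) = 0
v(C, P) = -85
E(h, d) = 0
815 + v(6, 36)*E(39, 8) = 815 - 85*0 = 815 + 0 = 815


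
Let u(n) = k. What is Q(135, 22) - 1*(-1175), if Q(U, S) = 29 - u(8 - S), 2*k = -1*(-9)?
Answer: 2399/2 ≈ 1199.5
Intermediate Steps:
k = 9/2 (k = (-1*(-9))/2 = (½)*9 = 9/2 ≈ 4.5000)
u(n) = 9/2
Q(U, S) = 49/2 (Q(U, S) = 29 - 1*9/2 = 29 - 9/2 = 49/2)
Q(135, 22) - 1*(-1175) = 49/2 - 1*(-1175) = 49/2 + 1175 = 2399/2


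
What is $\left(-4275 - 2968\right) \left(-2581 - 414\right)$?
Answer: $21692785$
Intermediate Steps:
$\left(-4275 - 2968\right) \left(-2581 - 414\right) = \left(-4275 - 2968\right) \left(-2995\right) = \left(-7243\right) \left(-2995\right) = 21692785$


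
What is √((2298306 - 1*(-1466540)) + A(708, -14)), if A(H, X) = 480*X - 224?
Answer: √3757902 ≈ 1938.5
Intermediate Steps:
A(H, X) = -224 + 480*X
√((2298306 - 1*(-1466540)) + A(708, -14)) = √((2298306 - 1*(-1466540)) + (-224 + 480*(-14))) = √((2298306 + 1466540) + (-224 - 6720)) = √(3764846 - 6944) = √3757902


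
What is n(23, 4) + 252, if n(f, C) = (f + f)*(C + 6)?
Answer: 712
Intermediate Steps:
n(f, C) = 2*f*(6 + C) (n(f, C) = (2*f)*(6 + C) = 2*f*(6 + C))
n(23, 4) + 252 = 2*23*(6 + 4) + 252 = 2*23*10 + 252 = 460 + 252 = 712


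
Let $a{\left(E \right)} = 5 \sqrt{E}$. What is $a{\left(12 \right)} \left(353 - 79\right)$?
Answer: $2740 \sqrt{3} \approx 4745.8$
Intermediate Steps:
$a{\left(12 \right)} \left(353 - 79\right) = 5 \sqrt{12} \left(353 - 79\right) = 5 \cdot 2 \sqrt{3} \cdot 274 = 10 \sqrt{3} \cdot 274 = 2740 \sqrt{3}$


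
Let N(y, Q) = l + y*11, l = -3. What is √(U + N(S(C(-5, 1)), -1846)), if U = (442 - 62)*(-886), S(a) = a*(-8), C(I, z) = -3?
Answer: I*√336419 ≈ 580.02*I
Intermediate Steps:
S(a) = -8*a
N(y, Q) = -3 + 11*y (N(y, Q) = -3 + y*11 = -3 + 11*y)
U = -336680 (U = 380*(-886) = -336680)
√(U + N(S(C(-5, 1)), -1846)) = √(-336680 + (-3 + 11*(-8*(-3)))) = √(-336680 + (-3 + 11*24)) = √(-336680 + (-3 + 264)) = √(-336680 + 261) = √(-336419) = I*√336419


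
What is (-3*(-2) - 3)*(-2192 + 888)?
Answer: -3912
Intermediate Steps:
(-3*(-2) - 3)*(-2192 + 888) = (6 - 3)*(-1304) = 3*(-1304) = -3912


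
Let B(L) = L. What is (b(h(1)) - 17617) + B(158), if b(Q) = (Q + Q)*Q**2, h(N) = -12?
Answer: -20915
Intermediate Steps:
b(Q) = 2*Q**3 (b(Q) = (2*Q)*Q**2 = 2*Q**3)
(b(h(1)) - 17617) + B(158) = (2*(-12)**3 - 17617) + 158 = (2*(-1728) - 17617) + 158 = (-3456 - 17617) + 158 = -21073 + 158 = -20915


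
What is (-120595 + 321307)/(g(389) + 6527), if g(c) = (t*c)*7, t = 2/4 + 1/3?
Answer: 1204272/52777 ≈ 22.818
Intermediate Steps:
t = 5/6 (t = 2*(1/4) + 1*(1/3) = 1/2 + 1/3 = 5/6 ≈ 0.83333)
g(c) = 35*c/6 (g(c) = (5*c/6)*7 = 35*c/6)
(-120595 + 321307)/(g(389) + 6527) = (-120595 + 321307)/((35/6)*389 + 6527) = 200712/(13615/6 + 6527) = 200712/(52777/6) = 200712*(6/52777) = 1204272/52777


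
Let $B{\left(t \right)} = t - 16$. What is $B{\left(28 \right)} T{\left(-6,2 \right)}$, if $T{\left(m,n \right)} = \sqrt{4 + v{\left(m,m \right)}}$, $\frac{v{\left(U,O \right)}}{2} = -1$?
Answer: $12 \sqrt{2} \approx 16.971$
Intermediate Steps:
$v{\left(U,O \right)} = -2$ ($v{\left(U,O \right)} = 2 \left(-1\right) = -2$)
$B{\left(t \right)} = -16 + t$
$T{\left(m,n \right)} = \sqrt{2}$ ($T{\left(m,n \right)} = \sqrt{4 - 2} = \sqrt{2}$)
$B{\left(28 \right)} T{\left(-6,2 \right)} = \left(-16 + 28\right) \sqrt{2} = 12 \sqrt{2}$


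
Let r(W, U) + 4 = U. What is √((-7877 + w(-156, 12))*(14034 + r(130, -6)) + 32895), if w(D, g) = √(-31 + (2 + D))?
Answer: √(-110434153 + 14024*I*√185) ≈ 9.08 + 10509.0*I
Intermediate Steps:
r(W, U) = -4 + U
w(D, g) = √(-29 + D)
√((-7877 + w(-156, 12))*(14034 + r(130, -6)) + 32895) = √((-7877 + √(-29 - 156))*(14034 + (-4 - 6)) + 32895) = √((-7877 + √(-185))*(14034 - 10) + 32895) = √((-7877 + I*√185)*14024 + 32895) = √((-110467048 + 14024*I*√185) + 32895) = √(-110434153 + 14024*I*√185)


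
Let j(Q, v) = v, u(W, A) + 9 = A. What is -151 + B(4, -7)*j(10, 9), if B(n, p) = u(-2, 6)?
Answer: -178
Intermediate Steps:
u(W, A) = -9 + A
B(n, p) = -3 (B(n, p) = -9 + 6 = -3)
-151 + B(4, -7)*j(10, 9) = -151 - 3*9 = -151 - 27 = -178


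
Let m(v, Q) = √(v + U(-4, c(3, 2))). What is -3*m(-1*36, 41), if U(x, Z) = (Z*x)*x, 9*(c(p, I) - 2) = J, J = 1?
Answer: -2*I*√5 ≈ -4.4721*I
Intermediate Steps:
c(p, I) = 19/9 (c(p, I) = 2 + (⅑)*1 = 2 + ⅑ = 19/9)
U(x, Z) = Z*x²
m(v, Q) = √(304/9 + v) (m(v, Q) = √(v + (19/9)*(-4)²) = √(v + (19/9)*16) = √(v + 304/9) = √(304/9 + v))
-3*m(-1*36, 41) = -√(304 + 9*(-1*36)) = -√(304 + 9*(-36)) = -√(304 - 324) = -√(-20) = -2*I*√5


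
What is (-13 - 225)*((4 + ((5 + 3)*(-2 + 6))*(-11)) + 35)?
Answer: 74494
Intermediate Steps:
(-13 - 225)*((4 + ((5 + 3)*(-2 + 6))*(-11)) + 35) = -238*((4 + (8*4)*(-11)) + 35) = -238*((4 + 32*(-11)) + 35) = -238*((4 - 352) + 35) = -238*(-348 + 35) = -238*(-313) = 74494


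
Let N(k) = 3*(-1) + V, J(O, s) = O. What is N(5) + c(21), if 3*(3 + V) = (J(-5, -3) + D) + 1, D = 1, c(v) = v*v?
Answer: 434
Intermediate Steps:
c(v) = v²
V = -4 (V = -3 + ((-5 + 1) + 1)/3 = -3 + (-4 + 1)/3 = -3 + (⅓)*(-3) = -3 - 1 = -4)
N(k) = -7 (N(k) = 3*(-1) - 4 = -3 - 4 = -7)
N(5) + c(21) = -7 + 21² = -7 + 441 = 434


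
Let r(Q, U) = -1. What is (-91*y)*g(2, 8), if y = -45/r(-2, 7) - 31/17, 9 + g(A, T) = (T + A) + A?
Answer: -200382/17 ≈ -11787.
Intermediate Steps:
g(A, T) = -9 + T + 2*A (g(A, T) = -9 + ((T + A) + A) = -9 + ((A + T) + A) = -9 + (T + 2*A) = -9 + T + 2*A)
y = 734/17 (y = -45/(-1) - 31/17 = -45*(-1) - 31*1/17 = 45 - 31/17 = 734/17 ≈ 43.176)
(-91*y)*g(2, 8) = (-91*734/17)*(-9 + 8 + 2*2) = -66794*(-9 + 8 + 4)/17 = -66794/17*3 = -200382/17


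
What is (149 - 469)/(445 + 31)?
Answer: -80/119 ≈ -0.67227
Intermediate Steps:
(149 - 469)/(445 + 31) = -320/476 = -320*1/476 = -80/119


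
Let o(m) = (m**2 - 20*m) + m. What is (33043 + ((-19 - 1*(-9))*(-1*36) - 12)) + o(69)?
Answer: 36841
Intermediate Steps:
o(m) = m**2 - 19*m
(33043 + ((-19 - 1*(-9))*(-1*36) - 12)) + o(69) = (33043 + ((-19 - 1*(-9))*(-1*36) - 12)) + 69*(-19 + 69) = (33043 + ((-19 + 9)*(-36) - 12)) + 69*50 = (33043 + (-10*(-36) - 12)) + 3450 = (33043 + (360 - 12)) + 3450 = (33043 + 348) + 3450 = 33391 + 3450 = 36841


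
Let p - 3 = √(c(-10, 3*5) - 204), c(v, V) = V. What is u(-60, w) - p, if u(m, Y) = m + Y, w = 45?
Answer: -18 - 3*I*√21 ≈ -18.0 - 13.748*I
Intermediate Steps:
u(m, Y) = Y + m
p = 3 + 3*I*√21 (p = 3 + √(3*5 - 204) = 3 + √(15 - 204) = 3 + √(-189) = 3 + 3*I*√21 ≈ 3.0 + 13.748*I)
u(-60, w) - p = (45 - 60) - (3 + 3*I*√21) = -15 + (-3 - 3*I*√21) = -18 - 3*I*√21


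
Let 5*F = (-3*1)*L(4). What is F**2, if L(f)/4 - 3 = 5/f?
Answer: 2601/25 ≈ 104.04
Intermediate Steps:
L(f) = 12 + 20/f (L(f) = 12 + 4*(5/f) = 12 + 20/f)
F = -51/5 (F = ((-3*1)*(12 + 20/4))/5 = (-3*(12 + 20*(1/4)))/5 = (-3*(12 + 5))/5 = (-3*17)/5 = (1/5)*(-51) = -51/5 ≈ -10.200)
F**2 = (-51/5)**2 = 2601/25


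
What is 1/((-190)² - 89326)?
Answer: -1/53226 ≈ -1.8788e-5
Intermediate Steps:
1/((-190)² - 89326) = 1/(36100 - 89326) = 1/(-53226) = -1/53226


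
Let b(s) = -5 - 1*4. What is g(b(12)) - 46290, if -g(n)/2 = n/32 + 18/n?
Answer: -740567/16 ≈ -46285.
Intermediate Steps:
b(s) = -9 (b(s) = -5 - 4 = -9)
g(n) = -36/n - n/16 (g(n) = -2*(n/32 + 18/n) = -2*(18/n + n/32) = -36/n - n/16)
g(b(12)) - 46290 = (-36/(-9) - 1/16*(-9)) - 46290 = (-36*(-1/9) + 9/16) - 46290 = (4 + 9/16) - 46290 = 73/16 - 46290 = -740567/16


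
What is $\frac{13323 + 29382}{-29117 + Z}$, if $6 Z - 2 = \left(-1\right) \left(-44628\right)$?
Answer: $- \frac{128115}{65036} \approx -1.9699$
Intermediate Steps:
$Z = \frac{22315}{3}$ ($Z = \frac{1}{3} + \frac{\left(-1\right) \left(-44628\right)}{6} = \frac{1}{3} + \frac{1}{6} \cdot 44628 = \frac{1}{3} + 7438 = \frac{22315}{3} \approx 7438.3$)
$\frac{13323 + 29382}{-29117 + Z} = \frac{13323 + 29382}{-29117 + \frac{22315}{3}} = \frac{42705}{- \frac{65036}{3}} = 42705 \left(- \frac{3}{65036}\right) = - \frac{128115}{65036}$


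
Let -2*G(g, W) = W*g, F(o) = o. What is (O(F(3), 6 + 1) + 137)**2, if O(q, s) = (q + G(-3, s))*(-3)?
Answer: 37249/4 ≈ 9312.3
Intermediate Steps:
G(g, W) = -W*g/2
O(q, s) = -3*q - 9*s/2 (O(q, s) = (q - 1/2*s*(-3))*(-3) = (q + 3*s/2)*(-3) = -3*q - 9*s/2)
(O(F(3), 6 + 1) + 137)**2 = ((-3*3 - 9*(6 + 1)/2) + 137)**2 = ((-9 - 9/2*7) + 137)**2 = ((-9 - 63/2) + 137)**2 = (-81/2 + 137)**2 = (193/2)**2 = 37249/4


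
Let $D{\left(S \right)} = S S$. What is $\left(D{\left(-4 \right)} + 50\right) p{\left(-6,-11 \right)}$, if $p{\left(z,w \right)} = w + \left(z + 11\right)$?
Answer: $-396$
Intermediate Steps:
$D{\left(S \right)} = S^{2}$
$p{\left(z,w \right)} = 11 + w + z$ ($p{\left(z,w \right)} = w + \left(11 + z\right) = 11 + w + z$)
$\left(D{\left(-4 \right)} + 50\right) p{\left(-6,-11 \right)} = \left(\left(-4\right)^{2} + 50\right) \left(11 - 11 - 6\right) = \left(16 + 50\right) \left(-6\right) = 66 \left(-6\right) = -396$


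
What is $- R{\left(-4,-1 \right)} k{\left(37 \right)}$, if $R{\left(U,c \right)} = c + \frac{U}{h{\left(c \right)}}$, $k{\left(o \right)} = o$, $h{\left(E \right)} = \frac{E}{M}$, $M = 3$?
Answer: $-407$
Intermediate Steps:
$h{\left(E \right)} = \frac{E}{3}$
$R{\left(U,c \right)} = c + \frac{3 U}{c}$ ($R{\left(U,c \right)} = c + \frac{U}{\frac{1}{3} c} = c + U \frac{3}{c} = c + \frac{3 U}{c}$)
$- R{\left(-4,-1 \right)} k{\left(37 \right)} = - \left(-1 + 3 \left(-4\right) \frac{1}{-1}\right) 37 = - \left(-1 + 3 \left(-4\right) \left(-1\right)\right) 37 = - \left(-1 + 12\right) 37 = - 11 \cdot 37 = \left(-1\right) 407 = -407$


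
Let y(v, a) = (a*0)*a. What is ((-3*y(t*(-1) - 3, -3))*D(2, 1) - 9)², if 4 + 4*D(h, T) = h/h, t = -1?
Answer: 81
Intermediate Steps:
y(v, a) = 0 (y(v, a) = 0*a = 0)
D(h, T) = -¾ (D(h, T) = -1 + (h/h)/4 = -1 + (¼)*1 = -1 + ¼ = -¾)
((-3*y(t*(-1) - 3, -3))*D(2, 1) - 9)² = (-3*0*(-¾) - 9)² = (0*(-¾) - 9)² = (0 - 9)² = (-9)² = 81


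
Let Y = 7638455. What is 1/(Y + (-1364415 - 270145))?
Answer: 1/6003895 ≈ 1.6656e-7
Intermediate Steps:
1/(Y + (-1364415 - 270145)) = 1/(7638455 + (-1364415 - 270145)) = 1/(7638455 - 1634560) = 1/6003895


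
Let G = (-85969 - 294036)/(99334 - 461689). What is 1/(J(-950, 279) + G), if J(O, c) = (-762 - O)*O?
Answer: -72471/12943244599 ≈ -5.5991e-6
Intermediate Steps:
J(O, c) = O*(-762 - O)
G = 76001/72471 (G = -380005/(-362355) = -380005*(-1/362355) = 76001/72471 ≈ 1.0487)
1/(J(-950, 279) + G) = 1/(-1*(-950)*(762 - 950) + 76001/72471) = 1/(-1*(-950)*(-188) + 76001/72471) = 1/(-178600 + 76001/72471) = 1/(-12943244599/72471) = -72471/12943244599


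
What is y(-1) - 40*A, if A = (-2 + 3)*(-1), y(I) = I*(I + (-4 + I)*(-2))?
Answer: 31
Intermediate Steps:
y(I) = I*(8 - I) (y(I) = I*(I + (8 - 2*I)) = I*(8 - I))
A = -1 (A = 1*(-1) = -1)
y(-1) - 40*A = -(8 - 1*(-1)) - 40*(-1) = -(8 + 1) + 40 = -1*9 + 40 = -9 + 40 = 31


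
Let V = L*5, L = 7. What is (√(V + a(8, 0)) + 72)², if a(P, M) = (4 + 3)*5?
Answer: (72 + √70)² ≈ 6458.8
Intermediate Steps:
a(P, M) = 35 (a(P, M) = 7*5 = 35)
V = 35 (V = 7*5 = 35)
(√(V + a(8, 0)) + 72)² = (√(35 + 35) + 72)² = (√70 + 72)² = (72 + √70)²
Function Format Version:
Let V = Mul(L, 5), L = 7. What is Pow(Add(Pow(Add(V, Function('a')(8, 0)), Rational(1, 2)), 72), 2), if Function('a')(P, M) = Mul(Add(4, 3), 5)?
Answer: Pow(Add(72, Pow(70, Rational(1, 2))), 2) ≈ 6458.8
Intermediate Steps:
Function('a')(P, M) = 35 (Function('a')(P, M) = Mul(7, 5) = 35)
V = 35 (V = Mul(7, 5) = 35)
Pow(Add(Pow(Add(V, Function('a')(8, 0)), Rational(1, 2)), 72), 2) = Pow(Add(Pow(Add(35, 35), Rational(1, 2)), 72), 2) = Pow(Add(Pow(70, Rational(1, 2)), 72), 2) = Pow(Add(72, Pow(70, Rational(1, 2))), 2)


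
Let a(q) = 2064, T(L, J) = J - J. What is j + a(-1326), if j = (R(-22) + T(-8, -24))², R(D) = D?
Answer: 2548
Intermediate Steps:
T(L, J) = 0
j = 484 (j = (-22 + 0)² = (-22)² = 484)
j + a(-1326) = 484 + 2064 = 2548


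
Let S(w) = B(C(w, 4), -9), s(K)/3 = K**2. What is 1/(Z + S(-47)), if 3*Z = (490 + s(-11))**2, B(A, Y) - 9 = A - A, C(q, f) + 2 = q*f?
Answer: 3/727636 ≈ 4.1229e-6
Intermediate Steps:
s(K) = 3*K**2
C(q, f) = -2 + f*q (C(q, f) = -2 + q*f = -2 + f*q)
B(A, Y) = 9 (B(A, Y) = 9 + (A - A) = 9 + 0 = 9)
Z = 727609/3 (Z = (490 + 3*(-11)**2)**2/3 = (490 + 3*121)**2/3 = (490 + 363)**2/3 = (1/3)*853**2 = (1/3)*727609 = 727609/3 ≈ 2.4254e+5)
S(w) = 9
1/(Z + S(-47)) = 1/(727609/3 + 9) = 1/(727636/3) = 3/727636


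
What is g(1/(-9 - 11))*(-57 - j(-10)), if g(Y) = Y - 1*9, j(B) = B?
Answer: 8507/20 ≈ 425.35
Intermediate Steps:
g(Y) = -9 + Y (g(Y) = Y - 9 = -9 + Y)
g(1/(-9 - 11))*(-57 - j(-10)) = (-9 + 1/(-9 - 11))*(-57 - 1*(-10)) = (-9 + 1/(-20))*(-57 + 10) = (-9 - 1/20)*(-47) = -181/20*(-47) = 8507/20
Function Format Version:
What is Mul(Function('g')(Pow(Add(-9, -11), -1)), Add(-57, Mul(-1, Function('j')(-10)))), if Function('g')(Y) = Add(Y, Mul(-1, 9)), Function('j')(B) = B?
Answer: Rational(8507, 20) ≈ 425.35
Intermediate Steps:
Function('g')(Y) = Add(-9, Y) (Function('g')(Y) = Add(Y, -9) = Add(-9, Y))
Mul(Function('g')(Pow(Add(-9, -11), -1)), Add(-57, Mul(-1, Function('j')(-10)))) = Mul(Add(-9, Pow(Add(-9, -11), -1)), Add(-57, Mul(-1, -10))) = Mul(Add(-9, Pow(-20, -1)), Add(-57, 10)) = Mul(Add(-9, Rational(-1, 20)), -47) = Mul(Rational(-181, 20), -47) = Rational(8507, 20)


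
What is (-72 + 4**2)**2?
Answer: 3136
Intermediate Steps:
(-72 + 4**2)**2 = (-72 + 16)**2 = (-56)**2 = 3136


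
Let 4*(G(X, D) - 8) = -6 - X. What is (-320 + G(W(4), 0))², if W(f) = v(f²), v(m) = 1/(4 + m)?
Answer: 629056561/6400 ≈ 98290.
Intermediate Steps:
W(f) = 1/(4 + f²)
G(X, D) = 13/2 - X/4 (G(X, D) = 8 + (-6 - X)/4 = 8 + (-3/2 - X/4) = 13/2 - X/4)
(-320 + G(W(4), 0))² = (-320 + (13/2 - 1/(4*(4 + 4²))))² = (-320 + (13/2 - 1/(4*(4 + 16))))² = (-320 + (13/2 - ¼/20))² = (-320 + (13/2 - ¼*1/20))² = (-320 + (13/2 - 1/80))² = (-320 + 519/80)² = (-25081/80)² = 629056561/6400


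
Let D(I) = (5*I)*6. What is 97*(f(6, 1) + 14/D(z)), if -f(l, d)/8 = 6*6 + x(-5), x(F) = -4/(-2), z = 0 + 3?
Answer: -1326281/45 ≈ -29473.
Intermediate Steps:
z = 3
x(F) = 2 (x(F) = -4*(-1/2) = 2)
f(l, d) = -304 (f(l, d) = -8*(6*6 + 2) = -8*(36 + 2) = -8*38 = -304)
D(I) = 30*I
97*(f(6, 1) + 14/D(z)) = 97*(-304 + 14/((30*3))) = 97*(-304 + 14/90) = 97*(-304 + 14*(1/90)) = 97*(-304 + 7/45) = 97*(-13673/45) = -1326281/45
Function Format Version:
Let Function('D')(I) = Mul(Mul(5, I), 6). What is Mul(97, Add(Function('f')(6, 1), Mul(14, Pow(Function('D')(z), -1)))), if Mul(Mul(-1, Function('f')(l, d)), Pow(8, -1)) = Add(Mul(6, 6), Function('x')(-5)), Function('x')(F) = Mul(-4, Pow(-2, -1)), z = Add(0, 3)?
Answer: Rational(-1326281, 45) ≈ -29473.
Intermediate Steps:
z = 3
Function('x')(F) = 2 (Function('x')(F) = Mul(-4, Rational(-1, 2)) = 2)
Function('f')(l, d) = -304 (Function('f')(l, d) = Mul(-8, Add(Mul(6, 6), 2)) = Mul(-8, Add(36, 2)) = Mul(-8, 38) = -304)
Function('D')(I) = Mul(30, I)
Mul(97, Add(Function('f')(6, 1), Mul(14, Pow(Function('D')(z), -1)))) = Mul(97, Add(-304, Mul(14, Pow(Mul(30, 3), -1)))) = Mul(97, Add(-304, Mul(14, Pow(90, -1)))) = Mul(97, Add(-304, Mul(14, Rational(1, 90)))) = Mul(97, Add(-304, Rational(7, 45))) = Mul(97, Rational(-13673, 45)) = Rational(-1326281, 45)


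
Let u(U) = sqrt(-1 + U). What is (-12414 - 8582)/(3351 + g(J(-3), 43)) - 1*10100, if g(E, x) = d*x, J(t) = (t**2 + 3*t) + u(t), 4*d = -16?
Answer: -32128896/3179 ≈ -10107.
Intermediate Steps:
d = -4 (d = (1/4)*(-16) = -4)
J(t) = t**2 + sqrt(-1 + t) + 3*t (J(t) = (t**2 + 3*t) + sqrt(-1 + t) = t**2 + sqrt(-1 + t) + 3*t)
g(E, x) = -4*x
(-12414 - 8582)/(3351 + g(J(-3), 43)) - 1*10100 = (-12414 - 8582)/(3351 - 4*43) - 1*10100 = -20996/(3351 - 172) - 10100 = -20996/3179 - 10100 = -32128896/3179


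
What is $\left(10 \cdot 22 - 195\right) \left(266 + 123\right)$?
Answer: $9725$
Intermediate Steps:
$\left(10 \cdot 22 - 195\right) \left(266 + 123\right) = \left(220 - 195\right) 389 = 25 \cdot 389 = 9725$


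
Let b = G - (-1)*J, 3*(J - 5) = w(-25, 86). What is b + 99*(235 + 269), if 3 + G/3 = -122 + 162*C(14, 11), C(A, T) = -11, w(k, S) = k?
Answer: 132515/3 ≈ 44172.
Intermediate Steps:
J = -10/3 (J = 5 + (⅓)*(-25) = 5 - 25/3 = -10/3 ≈ -3.3333)
G = -5721 (G = -9 + 3*(-122 + 162*(-11)) = -9 + 3*(-122 - 1782) = -9 + 3*(-1904) = -9 - 5712 = -5721)
b = -17173/3 (b = -5721 - (-1)*(-10)/3 = -5721 - 1*10/3 = -5721 - 10/3 = -17173/3 ≈ -5724.3)
b + 99*(235 + 269) = -17173/3 + 99*(235 + 269) = -17173/3 + 99*504 = -17173/3 + 49896 = 132515/3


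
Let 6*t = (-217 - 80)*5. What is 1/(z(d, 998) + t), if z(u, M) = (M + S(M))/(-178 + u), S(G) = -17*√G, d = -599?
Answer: -600793494/149466911633 - 52836*√998/149466911633 ≈ -0.0040307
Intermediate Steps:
z(u, M) = (M - 17*√M)/(-178 + u)
t = -495/2 (t = ((-217 - 80)*5)/6 = (-297*5)/6 = (⅙)*(-1485) = -495/2 ≈ -247.50)
1/(z(d, 998) + t) = 1/((998 - 17*√998)/(-178 - 599) - 495/2) = 1/((998 - 17*√998)/(-777) - 495/2) = 1/(-(998 - 17*√998)/777 - 495/2) = 1/((-998/777 + 17*√998/777) - 495/2) = 1/(-386611/1554 + 17*√998/777)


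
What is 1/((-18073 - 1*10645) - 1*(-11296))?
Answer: -1/17422 ≈ -5.7399e-5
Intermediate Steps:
1/((-18073 - 1*10645) - 1*(-11296)) = 1/((-18073 - 10645) + 11296) = 1/(-28718 + 11296) = 1/(-17422) = -1/17422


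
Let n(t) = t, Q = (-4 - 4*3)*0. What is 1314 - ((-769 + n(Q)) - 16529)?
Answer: 18612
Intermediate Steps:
Q = 0 (Q = (-4 - 12)*0 = -16*0 = 0)
1314 - ((-769 + n(Q)) - 16529) = 1314 - ((-769 + 0) - 16529) = 1314 - (-769 - 16529) = 1314 - 1*(-17298) = 1314 + 17298 = 18612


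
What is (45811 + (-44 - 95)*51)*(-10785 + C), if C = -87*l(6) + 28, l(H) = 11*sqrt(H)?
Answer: -416532554 - 37056954*sqrt(6) ≈ -5.0730e+8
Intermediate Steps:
C = 28 - 957*sqrt(6) (C = -957*sqrt(6) + 28 = 28 - 957*sqrt(6) ≈ -2316.2)
(45811 + (-44 - 95)*51)*(-10785 + C) = (45811 + (-44 - 95)*51)*(-10785 + (28 - 957*sqrt(6))) = (45811 - 139*51)*(-10757 - 957*sqrt(6)) = (45811 - 7089)*(-10757 - 957*sqrt(6)) = 38722*(-10757 - 957*sqrt(6)) = -416532554 - 37056954*sqrt(6)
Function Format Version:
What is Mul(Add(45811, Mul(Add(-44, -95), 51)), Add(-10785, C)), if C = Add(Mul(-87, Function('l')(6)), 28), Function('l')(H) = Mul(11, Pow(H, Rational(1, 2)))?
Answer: Add(-416532554, Mul(-37056954, Pow(6, Rational(1, 2)))) ≈ -5.0730e+8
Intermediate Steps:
C = Add(28, Mul(-957, Pow(6, Rational(1, 2)))) (C = Add(Mul(-87, Mul(11, Pow(6, Rational(1, 2)))), 28) = Add(Mul(-957, Pow(6, Rational(1, 2))), 28) = Add(28, Mul(-957, Pow(6, Rational(1, 2)))) ≈ -2316.2)
Mul(Add(45811, Mul(Add(-44, -95), 51)), Add(-10785, C)) = Mul(Add(45811, Mul(Add(-44, -95), 51)), Add(-10785, Add(28, Mul(-957, Pow(6, Rational(1, 2)))))) = Mul(Add(45811, Mul(-139, 51)), Add(-10757, Mul(-957, Pow(6, Rational(1, 2))))) = Mul(Add(45811, -7089), Add(-10757, Mul(-957, Pow(6, Rational(1, 2))))) = Mul(38722, Add(-10757, Mul(-957, Pow(6, Rational(1, 2))))) = Add(-416532554, Mul(-37056954, Pow(6, Rational(1, 2))))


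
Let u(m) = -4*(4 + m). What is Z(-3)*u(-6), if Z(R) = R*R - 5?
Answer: 32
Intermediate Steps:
Z(R) = -5 + R² (Z(R) = R² - 5 = -5 + R²)
u(m) = -16 - 4*m
Z(-3)*u(-6) = (-5 + (-3)²)*(-16 - 4*(-6)) = (-5 + 9)*(-16 + 24) = 4*8 = 32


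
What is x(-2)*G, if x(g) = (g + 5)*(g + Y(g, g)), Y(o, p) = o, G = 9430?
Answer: -113160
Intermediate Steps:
x(g) = 2*g*(5 + g) (x(g) = (g + 5)*(g + g) = (5 + g)*(2*g) = 2*g*(5 + g))
x(-2)*G = (2*(-2)*(5 - 2))*9430 = (2*(-2)*3)*9430 = -12*9430 = -113160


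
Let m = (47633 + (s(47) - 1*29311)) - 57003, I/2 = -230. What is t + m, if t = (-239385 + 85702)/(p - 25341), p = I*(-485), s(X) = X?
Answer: -7640374889/197759 ≈ -38635.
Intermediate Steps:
I = -460 (I = 2*(-230) = -460)
p = 223100 (p = -460*(-485) = 223100)
t = -153683/197759 (t = (-239385 + 85702)/(223100 - 25341) = -153683/197759 ≈ -0.77712)
m = -38634 (m = (47633 + (47 - 1*29311)) - 57003 = (47633 + (47 - 29311)) - 57003 = (47633 - 29264) - 57003 = 18369 - 57003 = -38634)
t + m = -153683/197759 - 38634 = -7640374889/197759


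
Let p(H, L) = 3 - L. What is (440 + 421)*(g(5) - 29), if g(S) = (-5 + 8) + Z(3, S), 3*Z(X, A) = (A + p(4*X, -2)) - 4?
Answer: -20664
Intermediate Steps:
Z(X, A) = ⅓ + A/3 (Z(X, A) = ((A + (3 - 1*(-2))) - 4)/3 = ((A + (3 + 2)) - 4)/3 = ((A + 5) - 4)/3 = ((5 + A) - 4)/3 = (1 + A)/3 = ⅓ + A/3)
g(S) = 10/3 + S/3 (g(S) = (-5 + 8) + (⅓ + S/3) = 3 + (⅓ + S/3) = 10/3 + S/3)
(440 + 421)*(g(5) - 29) = (440 + 421)*((10/3 + (⅓)*5) - 29) = 861*((10/3 + 5/3) - 29) = 861*(5 - 29) = 861*(-24) = -20664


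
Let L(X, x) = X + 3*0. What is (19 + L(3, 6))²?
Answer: 484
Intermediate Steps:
L(X, x) = X (L(X, x) = X + 0 = X)
(19 + L(3, 6))² = (19 + 3)² = 22² = 484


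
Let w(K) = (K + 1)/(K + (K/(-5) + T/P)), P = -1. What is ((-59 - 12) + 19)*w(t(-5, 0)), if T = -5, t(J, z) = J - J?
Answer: -52/5 ≈ -10.400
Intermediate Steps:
t(J, z) = 0
w(K) = (1 + K)/(5 + 4*K/5) (w(K) = (K + 1)/(K + (K/(-5) - 5/(-1))) = (1 + K)/(K + (K*(-⅕) - 5*(-1))) = (1 + K)/(K + (-K/5 + 5)) = (1 + K)/(K + (5 - K/5)) = (1 + K)/(5 + 4*K/5))
((-59 - 12) + 19)*w(t(-5, 0)) = ((-59 - 12) + 19)*(5*(1 + 0)/(25 + 4*0)) = (-71 + 19)*(5*1/(25 + 0)) = -260/25 = -52*⅕ = -52/5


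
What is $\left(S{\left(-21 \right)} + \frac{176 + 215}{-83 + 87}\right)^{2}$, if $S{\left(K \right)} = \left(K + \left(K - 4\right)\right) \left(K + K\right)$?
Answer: $\frac{65918161}{16} \approx 4.1199 \cdot 10^{6}$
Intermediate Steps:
$S{\left(K \right)} = 2 K \left(-4 + 2 K\right)$ ($S{\left(K \right)} = \left(K + \left(-4 + K\right)\right) 2 K = \left(-4 + 2 K\right) 2 K = 2 K \left(-4 + 2 K\right)$)
$\left(S{\left(-21 \right)} + \frac{176 + 215}{-83 + 87}\right)^{2} = \left(4 \left(-21\right) \left(-2 - 21\right) + \frac{176 + 215}{-83 + 87}\right)^{2} = \left(4 \left(-21\right) \left(-23\right) + \frac{391}{4}\right)^{2} = \left(1932 + 391 \cdot \frac{1}{4}\right)^{2} = \left(1932 + \frac{391}{4}\right)^{2} = \left(\frac{8119}{4}\right)^{2} = \frac{65918161}{16}$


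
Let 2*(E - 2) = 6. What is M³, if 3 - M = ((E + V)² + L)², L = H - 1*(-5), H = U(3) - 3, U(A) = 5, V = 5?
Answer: -1499550944536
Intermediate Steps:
E = 5 (E = 2 + (½)*6 = 2 + 3 = 5)
H = 2 (H = 5 - 3 = 2)
L = 7 (L = 2 - 1*(-5) = 2 + 5 = 7)
M = -11446 (M = 3 - ((5 + 5)² + 7)² = 3 - (10² + 7)² = 3 - (100 + 7)² = 3 - 1*107² = 3 - 1*11449 = 3 - 11449 = -11446)
M³ = (-11446)³ = -1499550944536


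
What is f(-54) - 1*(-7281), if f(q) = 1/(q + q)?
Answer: 786347/108 ≈ 7281.0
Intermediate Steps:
f(q) = 1/(2*q)
f(-54) - 1*(-7281) = (1/2)/(-54) - 1*(-7281) = (1/2)*(-1/54) + 7281 = -1/108 + 7281 = 786347/108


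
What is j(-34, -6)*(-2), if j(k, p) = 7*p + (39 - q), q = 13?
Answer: 32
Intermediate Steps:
j(k, p) = 26 + 7*p (j(k, p) = 7*p + (39 - 1*13) = 7*p + (39 - 13) = 7*p + 26 = 26 + 7*p)
j(-34, -6)*(-2) = (26 + 7*(-6))*(-2) = (26 - 42)*(-2) = -16*(-2) = 32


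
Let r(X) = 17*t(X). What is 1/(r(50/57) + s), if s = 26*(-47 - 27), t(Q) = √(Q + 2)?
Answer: -27417/52738459 - 17*√2337/105476918 ≈ -0.00052766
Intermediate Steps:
t(Q) = √(2 + Q)
r(X) = 17*√(2 + X)
s = -1924 (s = 26*(-74) = -1924)
1/(r(50/57) + s) = 1/(17*√(2 + 50/57) - 1924) = 1/(17*√(164/57) - 1924) = 1/(17*(2*√2337/57) - 1924) = 1/(34*√2337/57 - 1924) = 1/(-1924 + 34*√2337/57)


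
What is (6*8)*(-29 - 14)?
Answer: -2064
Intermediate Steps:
(6*8)*(-29 - 14) = 48*(-43) = -2064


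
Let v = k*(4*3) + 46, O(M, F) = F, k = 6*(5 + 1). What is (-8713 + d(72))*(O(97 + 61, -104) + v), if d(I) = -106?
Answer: -3298306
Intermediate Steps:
k = 36 (k = 6*6 = 36)
v = 478 (v = 36*(4*3) + 46 = 36*12 + 46 = 432 + 46 = 478)
(-8713 + d(72))*(O(97 + 61, -104) + v) = (-8713 - 106)*(-104 + 478) = -8819*374 = -3298306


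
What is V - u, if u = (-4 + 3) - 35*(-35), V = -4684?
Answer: -5908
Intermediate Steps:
u = 1224 (u = -1 + 1225 = 1224)
V - u = -4684 - 1*1224 = -4684 - 1224 = -5908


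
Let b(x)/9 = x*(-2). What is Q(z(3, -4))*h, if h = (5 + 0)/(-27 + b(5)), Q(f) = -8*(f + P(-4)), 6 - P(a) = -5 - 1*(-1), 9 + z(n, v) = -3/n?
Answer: 0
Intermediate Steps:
z(n, v) = -9 - 3/n
P(a) = 10 (P(a) = 6 - (-5 - 1*(-1)) = 6 - (-5 + 1) = 6 - 1*(-4) = 6 + 4 = 10)
Q(f) = -80 - 8*f (Q(f) = -8*(f + 10) = -8*(10 + f) = -80 - 8*f)
b(x) = -18*x (b(x) = 9*(x*(-2)) = 9*(-2*x) = -18*x)
h = -5/117 (h = (5 + 0)/(-27 - 18*5) = 5/(-27 - 90) = 5/(-117) = 5*(-1/117) = -5/117 ≈ -0.042735)
Q(z(3, -4))*h = (-80 - 8*(-9 - 3/3))*(-5/117) = (-80 - 8*(-9 - 3*1/3))*(-5/117) = (-80 - 8*(-9 - 1))*(-5/117) = (-80 - 8*(-10))*(-5/117) = (-80 + 80)*(-5/117) = 0*(-5/117) = 0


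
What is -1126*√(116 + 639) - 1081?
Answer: -1081 - 1126*√755 ≈ -32020.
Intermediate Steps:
-1126*√(116 + 639) - 1081 = -1126*√755 - 1081 = -1081 - 1126*√755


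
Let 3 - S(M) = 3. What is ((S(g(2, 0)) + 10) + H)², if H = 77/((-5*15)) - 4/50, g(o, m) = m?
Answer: 444889/5625 ≈ 79.091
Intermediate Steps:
S(M) = 0 (S(M) = 3 - 1*3 = 3 - 3 = 0)
H = -83/75 (H = 77/(-75) - 4*1/50 = 77*(-1/75) - 2/25 = -77/75 - 2/25 = -83/75 ≈ -1.1067)
((S(g(2, 0)) + 10) + H)² = ((0 + 10) - 83/75)² = (10 - 83/75)² = (667/75)² = 444889/5625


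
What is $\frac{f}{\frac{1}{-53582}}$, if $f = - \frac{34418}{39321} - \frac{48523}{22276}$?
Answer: $\frac{71657037112541}{437957298} \approx 1.6362 \cdot 10^{5}$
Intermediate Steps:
$f = - \frac{2674668251}{875914596}$ ($f = \left(-34418\right) \frac{1}{39321} - \frac{48523}{22276} = - \frac{34418}{39321} - \frac{48523}{22276} = - \frac{2674668251}{875914596} \approx -3.0536$)
$\frac{f}{\frac{1}{-53582}} = - \frac{2674668251}{875914596 \frac{1}{-53582}} = - \frac{2674668251}{875914596 \left(- \frac{1}{53582}\right)} = \left(- \frac{2674668251}{875914596}\right) \left(-53582\right) = \frac{71657037112541}{437957298}$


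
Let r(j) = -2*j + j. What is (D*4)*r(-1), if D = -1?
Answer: -4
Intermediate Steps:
r(j) = -j
(D*4)*r(-1) = (-1*4)*(-1*(-1)) = -4*1 = -4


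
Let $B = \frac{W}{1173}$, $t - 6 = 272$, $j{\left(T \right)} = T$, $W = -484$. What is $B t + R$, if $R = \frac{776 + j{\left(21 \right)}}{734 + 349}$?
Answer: $- \frac{16087215}{141151} \approx -113.97$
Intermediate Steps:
$t = 278$ ($t = 6 + 272 = 278$)
$R = \frac{797}{1083}$ ($R = \frac{776 + 21}{734 + 349} = \frac{797}{1083} \approx 0.73592$)
$B = - \frac{484}{1173} \approx -0.41262$
$B t + R = \left(- \frac{484}{1173}\right) 278 + \frac{797}{1083} = - \frac{134552}{1173} + \frac{797}{1083} = - \frac{16087215}{141151}$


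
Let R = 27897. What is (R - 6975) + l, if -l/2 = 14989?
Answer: -9056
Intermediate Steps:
l = -29978 (l = -2*14989 = -29978)
(R - 6975) + l = (27897 - 6975) - 29978 = 20922 - 29978 = -9056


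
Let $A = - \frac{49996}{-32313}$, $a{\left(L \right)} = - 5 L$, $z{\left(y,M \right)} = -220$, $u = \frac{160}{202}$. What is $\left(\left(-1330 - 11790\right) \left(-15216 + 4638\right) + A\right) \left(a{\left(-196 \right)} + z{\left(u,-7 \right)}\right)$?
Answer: $\frac{3408225138873760}{32313} \approx 1.0548 \cdot 10^{11}$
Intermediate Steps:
$u = \frac{80}{101}$ ($u = 160 \cdot \frac{1}{202} = \frac{80}{101} \approx 0.79208$)
$A = \frac{49996}{32313}$ ($A = \left(-49996\right) \left(- \frac{1}{32313}\right) = \frac{49996}{32313} \approx 1.5472$)
$\left(\left(-1330 - 11790\right) \left(-15216 + 4638\right) + A\right) \left(a{\left(-196 \right)} + z{\left(u,-7 \right)}\right) = \left(\left(-1330 - 11790\right) \left(-15216 + 4638\right) + \frac{49996}{32313}\right) \left(\left(-5\right) \left(-196\right) - 220\right) = \left(\left(-13120\right) \left(-10578\right) + \frac{49996}{32313}\right) \left(980 - 220\right) = \left(138783360 + \frac{49996}{32313}\right) 760 = \frac{4484506761676}{32313} \cdot 760 = \frac{3408225138873760}{32313}$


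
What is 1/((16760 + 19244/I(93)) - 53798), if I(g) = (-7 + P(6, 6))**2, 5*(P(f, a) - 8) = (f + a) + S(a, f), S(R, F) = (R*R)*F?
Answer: -54289/2010274882 ≈ -2.7006e-5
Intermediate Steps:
S(R, F) = F*R**2 (S(R, F) = R**2*F = F*R**2)
P(f, a) = 8 + a/5 + f/5 + f*a**2/5 (P(f, a) = 8 + ((f + a) + f*a**2)/5 = 8 + ((a + f) + f*a**2)/5 = 8 + (a + f + f*a**2)/5 = 8 + (a/5 + f/5 + f*a**2/5) = 8 + a/5 + f/5 + f*a**2/5)
I(g) = 54289/25 (I(g) = (-7 + (8 + (1/5)*6 + (1/5)*6 + (1/5)*6*6**2))**2 = (-7 + (8 + 6/5 + 6/5 + (1/5)*6*36))**2 = (-7 + (8 + 6/5 + 6/5 + 216/5))**2 = (-7 + 268/5)**2 = (233/5)**2 = 54289/25)
1/((16760 + 19244/I(93)) - 53798) = 1/((16760 + 19244/(54289/25)) - 53798) = 1/((16760 + 19244*(25/54289)) - 53798) = 1/((16760 + 481100/54289) - 53798) = 1/(910364740/54289 - 53798) = 1/(-2010274882/54289) = -54289/2010274882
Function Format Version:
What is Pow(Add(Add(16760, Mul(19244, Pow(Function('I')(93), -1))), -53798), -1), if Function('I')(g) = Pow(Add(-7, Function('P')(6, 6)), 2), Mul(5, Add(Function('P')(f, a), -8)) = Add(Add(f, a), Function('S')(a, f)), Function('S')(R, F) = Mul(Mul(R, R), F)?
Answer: Rational(-54289, 2010274882) ≈ -2.7006e-5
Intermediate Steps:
Function('S')(R, F) = Mul(F, Pow(R, 2)) (Function('S')(R, F) = Mul(Pow(R, 2), F) = Mul(F, Pow(R, 2)))
Function('P')(f, a) = Add(8, Mul(Rational(1, 5), a), Mul(Rational(1, 5), f), Mul(Rational(1, 5), f, Pow(a, 2))) (Function('P')(f, a) = Add(8, Mul(Rational(1, 5), Add(Add(f, a), Mul(f, Pow(a, 2))))) = Add(8, Mul(Rational(1, 5), Add(Add(a, f), Mul(f, Pow(a, 2))))) = Add(8, Mul(Rational(1, 5), Add(a, f, Mul(f, Pow(a, 2))))) = Add(8, Add(Mul(Rational(1, 5), a), Mul(Rational(1, 5), f), Mul(Rational(1, 5), f, Pow(a, 2)))) = Add(8, Mul(Rational(1, 5), a), Mul(Rational(1, 5), f), Mul(Rational(1, 5), f, Pow(a, 2))))
Function('I')(g) = Rational(54289, 25) (Function('I')(g) = Pow(Add(-7, Add(8, Mul(Rational(1, 5), 6), Mul(Rational(1, 5), 6), Mul(Rational(1, 5), 6, Pow(6, 2)))), 2) = Pow(Add(-7, Add(8, Rational(6, 5), Rational(6, 5), Mul(Rational(1, 5), 6, 36))), 2) = Pow(Add(-7, Add(8, Rational(6, 5), Rational(6, 5), Rational(216, 5))), 2) = Pow(Add(-7, Rational(268, 5)), 2) = Pow(Rational(233, 5), 2) = Rational(54289, 25))
Pow(Add(Add(16760, Mul(19244, Pow(Function('I')(93), -1))), -53798), -1) = Pow(Add(Add(16760, Mul(19244, Pow(Rational(54289, 25), -1))), -53798), -1) = Pow(Add(Add(16760, Mul(19244, Rational(25, 54289))), -53798), -1) = Pow(Add(Add(16760, Rational(481100, 54289)), -53798), -1) = Pow(Add(Rational(910364740, 54289), -53798), -1) = Pow(Rational(-2010274882, 54289), -1) = Rational(-54289, 2010274882)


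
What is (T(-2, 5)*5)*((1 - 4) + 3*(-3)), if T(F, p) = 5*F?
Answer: 600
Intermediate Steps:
(T(-2, 5)*5)*((1 - 4) + 3*(-3)) = ((5*(-2))*5)*((1 - 4) + 3*(-3)) = (-10*5)*(-3 - 9) = -50*(-12) = 600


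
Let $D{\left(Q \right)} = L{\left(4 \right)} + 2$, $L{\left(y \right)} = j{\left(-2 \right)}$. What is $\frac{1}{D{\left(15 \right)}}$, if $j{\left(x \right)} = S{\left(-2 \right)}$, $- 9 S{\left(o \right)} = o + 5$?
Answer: $\frac{3}{5} \approx 0.6$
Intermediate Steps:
$S{\left(o \right)} = - \frac{5}{9} - \frac{o}{9}$ ($S{\left(o \right)} = - \frac{o + 5}{9} = - \frac{5 + o}{9} = - \frac{5}{9} - \frac{o}{9}$)
$j{\left(x \right)} = - \frac{1}{3}$ ($j{\left(x \right)} = - \frac{5}{9} - - \frac{2}{9} = - \frac{5}{9} + \frac{2}{9} = - \frac{1}{3}$)
$L{\left(y \right)} = - \frac{1}{3}$
$D{\left(Q \right)} = \frac{5}{3}$ ($D{\left(Q \right)} = - \frac{1}{3} + 2 = \frac{5}{3}$)
$\frac{1}{D{\left(15 \right)}} = \frac{1}{\frac{5}{3}} = \frac{3}{5}$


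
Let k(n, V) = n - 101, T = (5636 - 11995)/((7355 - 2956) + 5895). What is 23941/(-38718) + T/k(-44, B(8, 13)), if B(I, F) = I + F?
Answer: -8872211767/14447912085 ≈ -0.61408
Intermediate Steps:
T = -6359/10294 (T = -6359/(4399 + 5895) = -6359/10294 ≈ -0.61774)
B(I, F) = F + I
k(n, V) = -101 + n
23941/(-38718) + T/k(-44, B(8, 13)) = 23941/(-38718) - 6359/(10294*(-101 - 44)) = 23941*(-1/38718) - 6359/10294/(-145) = -23941/38718 - 6359/10294*(-1/145) = -23941/38718 + 6359/1492630 = -8872211767/14447912085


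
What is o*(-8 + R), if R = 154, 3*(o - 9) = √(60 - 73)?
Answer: 1314 + 146*I*√13/3 ≈ 1314.0 + 175.47*I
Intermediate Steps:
o = 9 + I*√13/3 (o = 9 + √(60 - 73)/3 = 9 + √(-13)/3 = 9 + (I*√13)/3 = 9 + I*√13/3 ≈ 9.0 + 1.2019*I)
o*(-8 + R) = (9 + I*√13/3)*(-8 + 154) = (9 + I*√13/3)*146 = 1314 + 146*I*√13/3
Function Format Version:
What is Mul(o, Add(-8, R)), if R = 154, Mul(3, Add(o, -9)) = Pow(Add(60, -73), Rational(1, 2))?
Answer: Add(1314, Mul(Rational(146, 3), I, Pow(13, Rational(1, 2)))) ≈ Add(1314.0, Mul(175.47, I))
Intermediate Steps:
o = Add(9, Mul(Rational(1, 3), I, Pow(13, Rational(1, 2)))) (o = Add(9, Mul(Rational(1, 3), Pow(Add(60, -73), Rational(1, 2)))) = Add(9, Mul(Rational(1, 3), Pow(-13, Rational(1, 2)))) = Add(9, Mul(Rational(1, 3), Mul(I, Pow(13, Rational(1, 2))))) = Add(9, Mul(Rational(1, 3), I, Pow(13, Rational(1, 2)))) ≈ Add(9.0000, Mul(1.2019, I)))
Mul(o, Add(-8, R)) = Mul(Add(9, Mul(Rational(1, 3), I, Pow(13, Rational(1, 2)))), Add(-8, 154)) = Mul(Add(9, Mul(Rational(1, 3), I, Pow(13, Rational(1, 2)))), 146) = Add(1314, Mul(Rational(146, 3), I, Pow(13, Rational(1, 2))))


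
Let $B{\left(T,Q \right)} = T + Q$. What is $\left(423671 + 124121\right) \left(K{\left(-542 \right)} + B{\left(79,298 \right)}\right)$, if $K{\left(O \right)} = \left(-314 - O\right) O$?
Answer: $-67487426608$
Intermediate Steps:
$K{\left(O \right)} = O \left(-314 - O\right)$
$B{\left(T,Q \right)} = Q + T$
$\left(423671 + 124121\right) \left(K{\left(-542 \right)} + B{\left(79,298 \right)}\right) = \left(423671 + 124121\right) \left(\left(-1\right) \left(-542\right) \left(314 - 542\right) + \left(298 + 79\right)\right) = 547792 \left(\left(-1\right) \left(-542\right) \left(-228\right) + 377\right) = 547792 \left(-123576 + 377\right) = 547792 \left(-123199\right) = -67487426608$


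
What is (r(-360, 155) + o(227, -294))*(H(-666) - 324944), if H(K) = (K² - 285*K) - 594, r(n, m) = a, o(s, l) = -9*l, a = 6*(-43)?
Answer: 735093264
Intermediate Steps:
a = -258
r(n, m) = -258
H(K) = -594 + K² - 285*K
(r(-360, 155) + o(227, -294))*(H(-666) - 324944) = (-258 - 9*(-294))*((-594 + (-666)² - 285*(-666)) - 324944) = (-258 + 2646)*((-594 + 443556 + 189810) - 324944) = 2388*(632772 - 324944) = 2388*307828 = 735093264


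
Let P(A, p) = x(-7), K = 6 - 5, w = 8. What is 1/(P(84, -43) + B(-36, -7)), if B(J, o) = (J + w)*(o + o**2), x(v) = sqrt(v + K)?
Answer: -196/230497 - I*sqrt(6)/1382982 ≈ -0.00085034 - 1.7712e-6*I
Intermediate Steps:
K = 1
x(v) = sqrt(1 + v) (x(v) = sqrt(v + 1) = sqrt(1 + v))
P(A, p) = I*sqrt(6) (P(A, p) = sqrt(1 - 7) = sqrt(-6) = I*sqrt(6))
B(J, o) = (8 + J)*(o + o**2) (B(J, o) = (J + 8)*(o + o**2) = (8 + J)*(o + o**2))
1/(P(84, -43) + B(-36, -7)) = 1/(I*sqrt(6) - 7*(8 - 36 + 8*(-7) - 36*(-7))) = 1/(I*sqrt(6) - 7*(8 - 36 - 56 + 252)) = 1/(I*sqrt(6) - 7*168) = 1/(I*sqrt(6) - 1176) = 1/(-1176 + I*sqrt(6))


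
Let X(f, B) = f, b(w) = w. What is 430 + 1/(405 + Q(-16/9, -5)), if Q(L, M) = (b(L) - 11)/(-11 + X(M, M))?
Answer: 25127194/58435 ≈ 430.00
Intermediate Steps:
Q(L, M) = (-11 + L)/(-11 + M) (Q(L, M) = (L - 11)/(-11 + M) = (-11 + L)/(-11 + M))
430 + 1/(405 + Q(-16/9, -5)) = 430 + 1/(405 + (-11 - 16/9)/(-11 - 5)) = 430 + 1/(405 + (-11 - 16*1/9)/(-16)) = 430 + 1/(405 - (-11 - 16/9)/16) = 430 + 1/(405 - 1/16*(-115/9)) = 430 + 1/(405 + 115/144) = 430 + 1/(58435/144) = 430 + 144/58435 = 25127194/58435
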